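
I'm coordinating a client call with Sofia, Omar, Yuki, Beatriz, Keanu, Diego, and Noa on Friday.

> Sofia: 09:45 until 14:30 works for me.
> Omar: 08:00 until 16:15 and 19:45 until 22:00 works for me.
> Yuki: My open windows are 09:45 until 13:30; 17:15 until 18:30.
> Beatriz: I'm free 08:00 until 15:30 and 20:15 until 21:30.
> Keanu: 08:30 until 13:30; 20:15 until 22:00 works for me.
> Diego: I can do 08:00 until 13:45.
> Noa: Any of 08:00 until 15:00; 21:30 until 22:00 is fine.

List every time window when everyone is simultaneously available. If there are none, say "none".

09:45-13:30

Sofia ∩ Omar: 09:45-14:30.
Sofia ∩ Omar ∩ Yuki: 09:45-13:30.
Sofia ∩ Omar ∩ Yuki ∩ Beatriz: 09:45-13:30.
Sofia ∩ Omar ∩ Yuki ∩ Beatriz ∩ Keanu: 09:45-13:30.
Sofia ∩ Omar ∩ Yuki ∩ Beatriz ∩ Keanu ∩ Diego: 09:45-13:30.
Sofia ∩ Omar ∩ Yuki ∩ Beatriz ∩ Keanu ∩ Diego ∩ Noa: 09:45-13:30.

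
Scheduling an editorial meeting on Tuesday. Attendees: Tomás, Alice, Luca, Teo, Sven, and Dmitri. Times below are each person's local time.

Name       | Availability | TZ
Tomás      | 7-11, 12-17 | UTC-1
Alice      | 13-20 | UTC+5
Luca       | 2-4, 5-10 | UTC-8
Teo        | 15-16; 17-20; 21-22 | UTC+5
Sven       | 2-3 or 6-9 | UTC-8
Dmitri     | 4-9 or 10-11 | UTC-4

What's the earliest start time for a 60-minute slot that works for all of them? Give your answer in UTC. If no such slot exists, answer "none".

10:00

Tomás in UTC: 08:00-12:00, 13:00-18:00 (add 1h to convert from UTC-1).
Alice in UTC: 08:00-15:00 (subtract 5h to convert from UTC+5).
Luca in UTC: 10:00-12:00, 13:00-18:00 (add 8h to convert from UTC-8).
Teo in UTC: 10:00-11:00, 12:00-15:00, 16:00-17:00 (subtract 5h to convert from UTC+5).
Sven in UTC: 10:00-11:00, 14:00-17:00 (add 8h to convert from UTC-8).
Dmitri in UTC: 08:00-13:00, 14:00-15:00 (add 4h to convert from UTC-4).
Tomás ∩ Alice: 08:00-12:00, 13:00-15:00.
Tomás ∩ Alice ∩ Luca: 10:00-12:00, 13:00-15:00.
Tomás ∩ Alice ∩ Luca ∩ Teo: 10:00-11:00, 13:00-15:00.
Tomás ∩ Alice ∩ Luca ∩ Teo ∩ Sven: 10:00-11:00, 14:00-15:00.
Tomás ∩ Alice ∩ Luca ∩ Teo ∩ Sven ∩ Dmitri: 10:00-11:00, 14:00-15:00.
The first common window of at least 60 minutes is 10:00-11:00, so the earliest start is 10:00.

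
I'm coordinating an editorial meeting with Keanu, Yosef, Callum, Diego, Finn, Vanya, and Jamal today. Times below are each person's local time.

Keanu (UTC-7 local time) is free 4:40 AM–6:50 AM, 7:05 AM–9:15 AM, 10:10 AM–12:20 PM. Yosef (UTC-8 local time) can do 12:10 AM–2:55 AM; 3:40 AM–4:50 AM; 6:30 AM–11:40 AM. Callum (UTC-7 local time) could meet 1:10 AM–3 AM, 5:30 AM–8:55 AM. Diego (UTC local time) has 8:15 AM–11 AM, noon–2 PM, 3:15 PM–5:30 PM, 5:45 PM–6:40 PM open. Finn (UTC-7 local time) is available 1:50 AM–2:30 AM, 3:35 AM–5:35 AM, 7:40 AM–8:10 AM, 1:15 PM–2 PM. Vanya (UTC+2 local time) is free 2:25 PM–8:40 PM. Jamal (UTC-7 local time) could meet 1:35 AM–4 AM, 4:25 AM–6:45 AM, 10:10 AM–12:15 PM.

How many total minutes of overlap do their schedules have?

5

Keanu in UTC: 11:40-13:50, 14:05-16:15, 17:10-19:20 (add 7h to convert from UTC-7).
Yosef in UTC: 08:10-10:55, 11:40-12:50, 14:30-19:40 (add 8h to convert from UTC-8).
Callum in UTC: 08:10-10:00, 12:30-15:55 (add 7h to convert from UTC-7).
Diego in UTC: 08:15-11:00, 12:00-14:00, 15:15-17:30, 17:45-18:40.
Finn in UTC: 08:50-09:30, 10:35-12:35, 14:40-15:10, 20:15-21:00 (add 7h to convert from UTC-7).
Vanya in UTC: 12:25-18:40 (subtract 2h to convert from UTC+2).
Jamal in UTC: 08:35-11:00, 11:25-13:45, 17:10-19:15 (add 7h to convert from UTC-7).
Keanu ∩ Yosef: 11:40-12:50, 14:30-16:15, 17:10-19:20.
Keanu ∩ Yosef ∩ Callum: 12:30-12:50, 14:30-15:55.
Keanu ∩ Yosef ∩ Callum ∩ Diego: 12:30-12:50, 15:15-15:55.
Keanu ∩ Yosef ∩ Callum ∩ Diego ∩ Finn: 12:30-12:35.
Keanu ∩ Yosef ∩ Callum ∩ Diego ∩ Finn ∩ Vanya: 12:30-12:35.
Keanu ∩ Yosef ∩ Callum ∩ Diego ∩ Finn ∩ Vanya ∩ Jamal: 12:30-12:35.
So the common availability across everyone is 12:30-12:35.
That's a single block of 5 minutes.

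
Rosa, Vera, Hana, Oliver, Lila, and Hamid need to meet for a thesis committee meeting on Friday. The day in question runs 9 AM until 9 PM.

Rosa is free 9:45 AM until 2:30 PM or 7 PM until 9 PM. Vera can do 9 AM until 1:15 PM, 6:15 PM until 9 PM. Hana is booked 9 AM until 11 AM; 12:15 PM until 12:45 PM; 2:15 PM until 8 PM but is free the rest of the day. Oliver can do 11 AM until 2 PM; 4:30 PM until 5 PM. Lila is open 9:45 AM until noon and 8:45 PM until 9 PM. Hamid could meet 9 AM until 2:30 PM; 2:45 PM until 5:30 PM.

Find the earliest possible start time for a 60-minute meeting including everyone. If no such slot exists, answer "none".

11:00

Rosa free: 09:45-14:30, 19:00-21:00.
Vera free: 09:00-13:15, 18:15-21:00.
Hana free: 11:00-12:15, 12:45-14:15, 20:00-21:00 (invert busy blocks within the working day).
Oliver free: 11:00-14:00, 16:30-17:00.
Lila free: 09:45-12:00, 20:45-21:00.
Hamid free: 09:00-14:30, 14:45-17:30.
Rosa ∩ Vera: 09:45-13:15, 19:00-21:00.
Rosa ∩ Vera ∩ Hana: 11:00-12:15, 12:45-13:15, 20:00-21:00.
Rosa ∩ Vera ∩ Hana ∩ Oliver: 11:00-12:15, 12:45-13:15.
Rosa ∩ Vera ∩ Hana ∩ Oliver ∩ Lila: 11:00-12:00.
Rosa ∩ Vera ∩ Hana ∩ Oliver ∩ Lila ∩ Hamid: 11:00-12:00.
The first common window of at least 60 minutes is 11:00-12:00, so the earliest start is 11:00.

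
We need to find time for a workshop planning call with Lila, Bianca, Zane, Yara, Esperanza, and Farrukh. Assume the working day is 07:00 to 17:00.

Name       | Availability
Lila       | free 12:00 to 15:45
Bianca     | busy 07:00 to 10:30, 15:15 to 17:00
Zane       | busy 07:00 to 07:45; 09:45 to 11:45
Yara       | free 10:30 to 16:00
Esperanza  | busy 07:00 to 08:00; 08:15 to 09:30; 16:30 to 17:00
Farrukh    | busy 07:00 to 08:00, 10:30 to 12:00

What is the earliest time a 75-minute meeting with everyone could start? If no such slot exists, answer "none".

Lila free: 12:00-15:45.
Bianca free: 10:30-15:15 (invert busy blocks within the working day).
Zane free: 07:45-09:45, 11:45-17:00 (invert busy blocks within the working day).
Yara free: 10:30-16:00.
Esperanza free: 08:00-08:15, 09:30-16:30 (invert busy blocks within the working day).
Farrukh free: 08:00-10:30, 12:00-17:00 (invert busy blocks within the working day).
Lila ∩ Bianca: 12:00-15:15.
Lila ∩ Bianca ∩ Zane: 12:00-15:15.
Lila ∩ Bianca ∩ Zane ∩ Yara: 12:00-15:15.
Lila ∩ Bianca ∩ Zane ∩ Yara ∩ Esperanza: 12:00-15:15.
Lila ∩ Bianca ∩ Zane ∩ Yara ∩ Esperanza ∩ Farrukh: 12:00-15:15.
The first common window of at least 75 minutes is 12:00-15:15, so the earliest start is 12:00.

12:00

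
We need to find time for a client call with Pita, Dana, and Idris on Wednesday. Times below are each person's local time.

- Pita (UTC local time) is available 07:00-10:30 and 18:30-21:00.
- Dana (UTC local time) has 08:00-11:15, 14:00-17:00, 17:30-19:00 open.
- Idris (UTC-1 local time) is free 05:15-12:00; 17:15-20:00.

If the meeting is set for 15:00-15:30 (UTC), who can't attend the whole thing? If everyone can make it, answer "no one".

Idris, Pita

Pita in UTC: 07:00-10:30, 18:30-21:00.
Dana in UTC: 08:00-11:15, 14:00-17:00, 17:30-19:00.
Idris in UTC: 06:15-13:00, 18:15-21:00 (add 1h to convert from UTC-1).
Pita: not fully free for 15:00-15:30. Dana: free for 15:00-15:30. Idris: not fully free for 15:00-15:30.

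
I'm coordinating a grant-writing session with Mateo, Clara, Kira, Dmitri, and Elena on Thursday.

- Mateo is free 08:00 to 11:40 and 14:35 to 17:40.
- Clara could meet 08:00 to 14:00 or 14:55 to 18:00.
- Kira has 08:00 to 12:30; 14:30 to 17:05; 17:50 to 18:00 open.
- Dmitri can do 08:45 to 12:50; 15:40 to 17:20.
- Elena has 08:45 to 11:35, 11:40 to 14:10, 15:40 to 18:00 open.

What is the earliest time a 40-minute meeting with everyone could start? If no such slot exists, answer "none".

Mateo ∩ Clara: 08:00-11:40, 14:55-17:40.
Mateo ∩ Clara ∩ Kira: 08:00-11:40, 14:55-17:05.
Mateo ∩ Clara ∩ Kira ∩ Dmitri: 08:45-11:40, 15:40-17:05.
Mateo ∩ Clara ∩ Kira ∩ Dmitri ∩ Elena: 08:45-11:35, 15:40-17:05.
The first common window of at least 40 minutes is 08:45-11:35, so the earliest start is 08:45.

08:45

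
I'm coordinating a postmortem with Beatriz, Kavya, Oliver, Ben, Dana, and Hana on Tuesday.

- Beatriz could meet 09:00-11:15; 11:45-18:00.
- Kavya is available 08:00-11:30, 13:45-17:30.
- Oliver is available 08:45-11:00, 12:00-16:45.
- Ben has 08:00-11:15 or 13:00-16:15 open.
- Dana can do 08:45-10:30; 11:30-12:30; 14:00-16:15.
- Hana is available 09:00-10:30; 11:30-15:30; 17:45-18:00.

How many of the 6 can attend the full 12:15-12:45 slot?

Beatriz, Oliver, and Hana can make the full 12:15-12:45 slot — that's 3.

3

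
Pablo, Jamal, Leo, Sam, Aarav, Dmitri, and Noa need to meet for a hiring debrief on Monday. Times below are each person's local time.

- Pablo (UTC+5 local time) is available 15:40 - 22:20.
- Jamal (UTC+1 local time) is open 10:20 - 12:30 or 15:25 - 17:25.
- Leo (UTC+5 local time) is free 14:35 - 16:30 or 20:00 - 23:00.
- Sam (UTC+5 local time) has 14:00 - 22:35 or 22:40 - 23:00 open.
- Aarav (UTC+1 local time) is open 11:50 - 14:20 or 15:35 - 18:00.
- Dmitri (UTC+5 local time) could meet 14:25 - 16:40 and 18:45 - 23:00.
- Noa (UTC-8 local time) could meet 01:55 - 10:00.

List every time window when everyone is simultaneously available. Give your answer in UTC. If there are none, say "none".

10:50-11:30, 15:00-16:25

Pablo in UTC: 10:40-17:20 (subtract 5h to convert from UTC+5).
Jamal in UTC: 09:20-11:30, 14:25-16:25 (subtract 1h to convert from UTC+1).
Leo in UTC: 09:35-11:30, 15:00-18:00 (subtract 5h to convert from UTC+5).
Sam in UTC: 09:00-17:35, 17:40-18:00 (subtract 5h to convert from UTC+5).
Aarav in UTC: 10:50-13:20, 14:35-17:00 (subtract 1h to convert from UTC+1).
Dmitri in UTC: 09:25-11:40, 13:45-18:00 (subtract 5h to convert from UTC+5).
Noa in UTC: 09:55-18:00 (add 8h to convert from UTC-8).
Pablo ∩ Jamal: 10:40-11:30, 14:25-16:25.
Pablo ∩ Jamal ∩ Leo: 10:40-11:30, 15:00-16:25.
Pablo ∩ Jamal ∩ Leo ∩ Sam: 10:40-11:30, 15:00-16:25.
Pablo ∩ Jamal ∩ Leo ∩ Sam ∩ Aarav: 10:50-11:30, 15:00-16:25.
Pablo ∩ Jamal ∩ Leo ∩ Sam ∩ Aarav ∩ Dmitri: 10:50-11:30, 15:00-16:25.
Pablo ∩ Jamal ∩ Leo ∩ Sam ∩ Aarav ∩ Dmitri ∩ Noa: 10:50-11:30, 15:00-16:25.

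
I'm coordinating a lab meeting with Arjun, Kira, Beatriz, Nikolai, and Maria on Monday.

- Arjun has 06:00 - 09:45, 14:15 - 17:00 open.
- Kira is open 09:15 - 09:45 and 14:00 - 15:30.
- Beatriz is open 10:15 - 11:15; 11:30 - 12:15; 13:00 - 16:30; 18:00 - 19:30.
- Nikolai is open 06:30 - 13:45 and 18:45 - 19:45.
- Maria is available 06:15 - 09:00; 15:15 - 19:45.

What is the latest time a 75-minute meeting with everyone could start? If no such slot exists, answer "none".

none

Arjun ∩ Kira: 09:15-09:45, 14:15-15:30.
Arjun ∩ Kira ∩ Beatriz: 14:15-15:30.
Arjun ∩ Kira ∩ Beatriz ∩ Nikolai: ∅.
Arjun ∩ Kira ∩ Beatriz ∩ Nikolai ∩ Maria: ∅.
There is no time when everyone is free.
No common window is at least 75 minutes long.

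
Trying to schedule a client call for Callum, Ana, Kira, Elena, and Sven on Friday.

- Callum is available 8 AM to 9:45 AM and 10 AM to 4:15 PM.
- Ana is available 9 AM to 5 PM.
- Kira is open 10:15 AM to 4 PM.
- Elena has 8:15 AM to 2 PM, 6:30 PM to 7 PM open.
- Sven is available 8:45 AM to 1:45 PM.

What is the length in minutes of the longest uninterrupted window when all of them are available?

Callum ∩ Ana: 09:00-09:45, 10:00-16:15.
Callum ∩ Ana ∩ Kira: 10:15-16:00.
Callum ∩ Ana ∩ Kira ∩ Elena: 10:15-14:00.
Callum ∩ Ana ∩ Kira ∩ Elena ∩ Sven: 10:15-13:45.
The longest is 10:15-13:45 at 210 minutes.

210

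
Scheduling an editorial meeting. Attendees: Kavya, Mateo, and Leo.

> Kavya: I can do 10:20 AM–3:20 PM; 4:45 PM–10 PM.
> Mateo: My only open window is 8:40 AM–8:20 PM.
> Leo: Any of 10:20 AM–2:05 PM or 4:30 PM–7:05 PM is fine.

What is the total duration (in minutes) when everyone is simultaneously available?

365

Kavya ∩ Mateo: 10:20-15:20, 16:45-20:20.
Kavya ∩ Mateo ∩ Leo: 10:20-14:05, 16:45-19:05.
Those are the intersection windows.
Summing the common windows: 225 + 140 = 365 minutes.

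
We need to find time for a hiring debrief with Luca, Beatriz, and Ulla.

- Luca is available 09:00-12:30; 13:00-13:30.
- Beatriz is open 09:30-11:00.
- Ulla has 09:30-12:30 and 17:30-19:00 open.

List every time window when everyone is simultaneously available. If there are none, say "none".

09:30-11:00

Luca ∩ Beatriz: 09:30-11:00.
Luca ∩ Beatriz ∩ Ulla: 09:30-11:00.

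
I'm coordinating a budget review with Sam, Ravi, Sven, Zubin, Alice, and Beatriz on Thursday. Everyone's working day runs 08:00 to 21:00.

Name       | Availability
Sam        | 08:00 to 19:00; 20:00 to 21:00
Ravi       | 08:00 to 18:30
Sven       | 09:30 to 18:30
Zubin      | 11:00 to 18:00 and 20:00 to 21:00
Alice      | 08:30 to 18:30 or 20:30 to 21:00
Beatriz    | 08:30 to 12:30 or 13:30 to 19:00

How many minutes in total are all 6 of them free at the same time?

Sam ∩ Ravi: 08:00-18:30.
Sam ∩ Ravi ∩ Sven: 09:30-18:30.
Sam ∩ Ravi ∩ Sven ∩ Zubin: 11:00-18:00.
Sam ∩ Ravi ∩ Sven ∩ Zubin ∩ Alice: 11:00-18:00.
Sam ∩ Ravi ∩ Sven ∩ Zubin ∩ Alice ∩ Beatriz: 11:00-12:30, 13:30-18:00.
So the common availability across everyone is 11:00-12:30, 13:30-18:00.
Summing the common windows: 90 + 270 = 360 minutes.

360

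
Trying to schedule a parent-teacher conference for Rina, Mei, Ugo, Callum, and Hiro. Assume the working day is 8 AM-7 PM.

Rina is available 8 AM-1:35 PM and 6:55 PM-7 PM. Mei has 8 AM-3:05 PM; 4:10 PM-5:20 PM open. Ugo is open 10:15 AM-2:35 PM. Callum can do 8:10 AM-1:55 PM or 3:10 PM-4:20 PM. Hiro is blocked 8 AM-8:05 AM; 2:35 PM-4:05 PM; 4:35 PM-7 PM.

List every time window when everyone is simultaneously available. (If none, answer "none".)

Rina free: 08:00-13:35, 18:55-19:00.
Mei free: 08:00-15:05, 16:10-17:20.
Ugo free: 10:15-14:35.
Callum free: 08:10-13:55, 15:10-16:20.
Hiro free: 08:05-14:35, 16:05-16:35 (invert busy blocks within the working day).
Rina ∩ Mei: 08:00-13:35.
Rina ∩ Mei ∩ Ugo: 10:15-13:35.
Rina ∩ Mei ∩ Ugo ∩ Callum: 10:15-13:35.
Rina ∩ Mei ∩ Ugo ∩ Callum ∩ Hiro: 10:15-13:35.

10:15-13:35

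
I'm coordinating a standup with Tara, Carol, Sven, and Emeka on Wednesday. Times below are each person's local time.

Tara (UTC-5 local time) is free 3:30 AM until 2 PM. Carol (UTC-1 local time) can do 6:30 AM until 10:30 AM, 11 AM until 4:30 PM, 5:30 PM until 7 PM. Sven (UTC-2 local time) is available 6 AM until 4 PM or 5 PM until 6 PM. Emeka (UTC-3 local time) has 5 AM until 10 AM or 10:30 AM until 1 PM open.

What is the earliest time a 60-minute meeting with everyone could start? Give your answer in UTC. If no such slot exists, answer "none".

Tara in UTC: 08:30-19:00 (add 5h to convert from UTC-5).
Carol in UTC: 07:30-11:30, 12:00-17:30, 18:30-20:00 (add 1h to convert from UTC-1).
Sven in UTC: 08:00-18:00, 19:00-20:00 (add 2h to convert from UTC-2).
Emeka in UTC: 08:00-13:00, 13:30-16:00 (add 3h to convert from UTC-3).
Tara ∩ Carol: 08:30-11:30, 12:00-17:30, 18:30-19:00.
Tara ∩ Carol ∩ Sven: 08:30-11:30, 12:00-17:30.
Tara ∩ Carol ∩ Sven ∩ Emeka: 08:30-11:30, 12:00-13:00, 13:30-16:00.
The first common window of at least 60 minutes is 08:30-11:30, so the earliest start is 08:30.

08:30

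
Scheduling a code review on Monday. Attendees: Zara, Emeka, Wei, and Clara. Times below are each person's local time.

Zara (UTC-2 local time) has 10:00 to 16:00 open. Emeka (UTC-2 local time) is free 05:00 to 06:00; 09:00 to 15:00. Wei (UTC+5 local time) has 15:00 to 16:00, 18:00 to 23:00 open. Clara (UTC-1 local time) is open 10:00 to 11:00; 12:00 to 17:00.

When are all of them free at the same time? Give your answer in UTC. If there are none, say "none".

Zara in UTC: 12:00-18:00 (add 2h to convert from UTC-2).
Emeka in UTC: 07:00-08:00, 11:00-17:00 (add 2h to convert from UTC-2).
Wei in UTC: 10:00-11:00, 13:00-18:00 (subtract 5h to convert from UTC+5).
Clara in UTC: 11:00-12:00, 13:00-18:00 (add 1h to convert from UTC-1).
Zara ∩ Emeka: 12:00-17:00.
Zara ∩ Emeka ∩ Wei: 13:00-17:00.
Zara ∩ Emeka ∩ Wei ∩ Clara: 13:00-17:00.

13:00-17:00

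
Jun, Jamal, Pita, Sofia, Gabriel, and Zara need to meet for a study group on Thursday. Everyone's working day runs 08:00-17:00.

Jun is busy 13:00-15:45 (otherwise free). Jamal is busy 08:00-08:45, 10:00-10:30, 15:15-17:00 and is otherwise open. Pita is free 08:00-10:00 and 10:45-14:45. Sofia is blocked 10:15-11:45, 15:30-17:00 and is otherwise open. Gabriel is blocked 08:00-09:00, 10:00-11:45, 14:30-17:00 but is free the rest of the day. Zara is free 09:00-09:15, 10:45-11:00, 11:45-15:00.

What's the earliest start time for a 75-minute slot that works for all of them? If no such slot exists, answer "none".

Jun free: 08:00-13:00, 15:45-17:00 (invert busy blocks within the working day).
Jamal free: 08:45-10:00, 10:30-15:15 (invert busy blocks within the working day).
Pita free: 08:00-10:00, 10:45-14:45.
Sofia free: 08:00-10:15, 11:45-15:30 (invert busy blocks within the working day).
Gabriel free: 09:00-10:00, 11:45-14:30 (invert busy blocks within the working day).
Zara free: 09:00-09:15, 10:45-11:00, 11:45-15:00.
Jun ∩ Jamal: 08:45-10:00, 10:30-13:00.
Jun ∩ Jamal ∩ Pita: 08:45-10:00, 10:45-13:00.
Jun ∩ Jamal ∩ Pita ∩ Sofia: 08:45-10:00, 11:45-13:00.
Jun ∩ Jamal ∩ Pita ∩ Sofia ∩ Gabriel: 09:00-10:00, 11:45-13:00.
Jun ∩ Jamal ∩ Pita ∩ Sofia ∩ Gabriel ∩ Zara: 09:00-09:15, 11:45-13:00.
The first common window of at least 75 minutes is 11:45-13:00, so the earliest start is 11:45.

11:45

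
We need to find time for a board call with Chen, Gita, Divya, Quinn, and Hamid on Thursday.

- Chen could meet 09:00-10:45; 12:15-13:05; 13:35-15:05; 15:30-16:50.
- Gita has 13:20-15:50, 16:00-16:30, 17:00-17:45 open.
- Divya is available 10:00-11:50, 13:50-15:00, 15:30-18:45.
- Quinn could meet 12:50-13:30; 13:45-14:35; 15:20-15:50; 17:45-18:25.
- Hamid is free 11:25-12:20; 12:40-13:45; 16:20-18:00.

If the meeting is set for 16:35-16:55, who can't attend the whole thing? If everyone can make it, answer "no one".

Chen: not fully free for 16:35-16:55. Gita: not fully free for 16:35-16:55. Divya: free for 16:35-16:55. Quinn: not fully free for 16:35-16:55. Hamid: free for 16:35-16:55.

Chen, Gita, Quinn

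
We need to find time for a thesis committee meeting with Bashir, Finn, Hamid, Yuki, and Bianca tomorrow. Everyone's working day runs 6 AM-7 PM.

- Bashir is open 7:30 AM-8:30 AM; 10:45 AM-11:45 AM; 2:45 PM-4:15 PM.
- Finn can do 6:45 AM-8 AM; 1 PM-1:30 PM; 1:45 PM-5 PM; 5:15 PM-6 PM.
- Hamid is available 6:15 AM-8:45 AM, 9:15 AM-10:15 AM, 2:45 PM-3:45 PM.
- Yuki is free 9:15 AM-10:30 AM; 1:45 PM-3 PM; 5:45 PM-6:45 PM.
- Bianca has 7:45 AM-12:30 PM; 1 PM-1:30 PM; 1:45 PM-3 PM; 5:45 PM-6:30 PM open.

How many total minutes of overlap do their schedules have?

15

Bashir ∩ Finn: 07:30-08:00, 14:45-16:15.
Bashir ∩ Finn ∩ Hamid: 07:30-08:00, 14:45-15:45.
Bashir ∩ Finn ∩ Hamid ∩ Yuki: 14:45-15:00.
Bashir ∩ Finn ∩ Hamid ∩ Yuki ∩ Bianca: 14:45-15:00.
That's a single block of 15 minutes.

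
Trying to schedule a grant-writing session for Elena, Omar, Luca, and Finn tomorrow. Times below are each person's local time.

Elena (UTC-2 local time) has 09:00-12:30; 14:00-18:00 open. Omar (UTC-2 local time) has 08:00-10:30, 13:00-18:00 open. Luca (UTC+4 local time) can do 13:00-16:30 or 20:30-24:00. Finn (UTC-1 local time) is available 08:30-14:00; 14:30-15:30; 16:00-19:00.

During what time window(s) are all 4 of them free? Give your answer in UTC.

11:00-12:30, 17:00-20:00

Elena in UTC: 11:00-14:30, 16:00-20:00 (add 2h to convert from UTC-2).
Omar in UTC: 10:00-12:30, 15:00-20:00 (add 2h to convert from UTC-2).
Luca in UTC: 09:00-12:30, 16:30-20:00 (subtract 4h to convert from UTC+4).
Finn in UTC: 09:30-15:00, 15:30-16:30, 17:00-20:00 (add 1h to convert from UTC-1).
Elena ∩ Omar: 11:00-12:30, 16:00-20:00.
Elena ∩ Omar ∩ Luca: 11:00-12:30, 16:30-20:00.
Elena ∩ Omar ∩ Luca ∩ Finn: 11:00-12:30, 17:00-20:00.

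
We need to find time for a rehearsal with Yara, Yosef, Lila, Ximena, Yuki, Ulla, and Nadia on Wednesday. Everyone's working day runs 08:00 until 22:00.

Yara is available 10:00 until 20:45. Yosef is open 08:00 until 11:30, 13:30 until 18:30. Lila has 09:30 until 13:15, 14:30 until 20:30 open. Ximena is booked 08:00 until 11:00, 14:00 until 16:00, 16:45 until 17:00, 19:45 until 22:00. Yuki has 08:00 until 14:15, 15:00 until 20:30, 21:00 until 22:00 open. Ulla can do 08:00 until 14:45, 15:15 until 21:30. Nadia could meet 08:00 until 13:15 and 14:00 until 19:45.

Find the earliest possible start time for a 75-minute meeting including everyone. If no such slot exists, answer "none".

Yara free: 10:00-20:45.
Yosef free: 08:00-11:30, 13:30-18:30.
Lila free: 09:30-13:15, 14:30-20:30.
Ximena free: 11:00-14:00, 16:00-16:45, 17:00-19:45 (invert busy blocks within the working day).
Yuki free: 08:00-14:15, 15:00-20:30, 21:00-22:00.
Ulla free: 08:00-14:45, 15:15-21:30.
Nadia free: 08:00-13:15, 14:00-19:45.
Yara ∩ Yosef: 10:00-11:30, 13:30-18:30.
Yara ∩ Yosef ∩ Lila: 10:00-11:30, 14:30-18:30.
Yara ∩ Yosef ∩ Lila ∩ Ximena: 11:00-11:30, 16:00-16:45, 17:00-18:30.
Yara ∩ Yosef ∩ Lila ∩ Ximena ∩ Yuki: 11:00-11:30, 16:00-16:45, 17:00-18:30.
Yara ∩ Yosef ∩ Lila ∩ Ximena ∩ Yuki ∩ Ulla: 11:00-11:30, 16:00-16:45, 17:00-18:30.
Yara ∩ Yosef ∩ Lila ∩ Ximena ∩ Yuki ∩ Ulla ∩ Nadia: 11:00-11:30, 16:00-16:45, 17:00-18:30.
The first common window of at least 75 minutes is 17:00-18:30, so the earliest start is 17:00.

17:00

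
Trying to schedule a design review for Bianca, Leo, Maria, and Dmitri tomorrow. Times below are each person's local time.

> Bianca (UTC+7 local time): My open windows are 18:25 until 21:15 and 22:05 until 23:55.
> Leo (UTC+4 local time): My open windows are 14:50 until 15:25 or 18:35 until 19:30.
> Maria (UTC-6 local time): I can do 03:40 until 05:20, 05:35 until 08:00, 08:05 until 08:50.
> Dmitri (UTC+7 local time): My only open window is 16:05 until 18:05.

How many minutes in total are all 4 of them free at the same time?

Bianca in UTC: 11:25-14:15, 15:05-16:55 (subtract 7h to convert from UTC+7).
Leo in UTC: 10:50-11:25, 14:35-15:30 (subtract 4h to convert from UTC+4).
Maria in UTC: 09:40-11:20, 11:35-14:00, 14:05-14:50 (add 6h to convert from UTC-6).
Dmitri in UTC: 09:05-11:05 (subtract 7h to convert from UTC+7).
Bianca ∩ Leo: 15:05-15:30.
Bianca ∩ Leo ∩ Maria: ∅.
Bianca ∩ Leo ∩ Maria ∩ Dmitri: ∅.
There is no time when everyone is free.
There is no common window, so the total is 0 minutes.

0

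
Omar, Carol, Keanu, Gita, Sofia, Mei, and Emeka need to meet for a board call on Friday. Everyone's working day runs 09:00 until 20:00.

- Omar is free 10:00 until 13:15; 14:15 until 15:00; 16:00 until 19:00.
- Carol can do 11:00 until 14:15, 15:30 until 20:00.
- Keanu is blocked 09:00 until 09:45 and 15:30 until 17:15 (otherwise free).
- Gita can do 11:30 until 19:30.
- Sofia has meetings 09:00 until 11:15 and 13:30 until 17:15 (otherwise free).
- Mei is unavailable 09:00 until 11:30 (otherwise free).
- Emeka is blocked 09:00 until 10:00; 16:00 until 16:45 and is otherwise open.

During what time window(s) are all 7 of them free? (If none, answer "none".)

Omar free: 10:00-13:15, 14:15-15:00, 16:00-19:00.
Carol free: 11:00-14:15, 15:30-20:00.
Keanu free: 09:45-15:30, 17:15-20:00 (invert busy blocks within the working day).
Gita free: 11:30-19:30.
Sofia free: 11:15-13:30, 17:15-20:00 (invert busy blocks within the working day).
Mei free: 11:30-20:00 (invert busy blocks within the working day).
Emeka free: 10:00-16:00, 16:45-20:00 (invert busy blocks within the working day).
Omar ∩ Carol: 11:00-13:15, 16:00-19:00.
Omar ∩ Carol ∩ Keanu: 11:00-13:15, 17:15-19:00.
Omar ∩ Carol ∩ Keanu ∩ Gita: 11:30-13:15, 17:15-19:00.
Omar ∩ Carol ∩ Keanu ∩ Gita ∩ Sofia: 11:30-13:15, 17:15-19:00.
Omar ∩ Carol ∩ Keanu ∩ Gita ∩ Sofia ∩ Mei: 11:30-13:15, 17:15-19:00.
Omar ∩ Carol ∩ Keanu ∩ Gita ∩ Sofia ∩ Mei ∩ Emeka: 11:30-13:15, 17:15-19:00.

11:30-13:15, 17:15-19:00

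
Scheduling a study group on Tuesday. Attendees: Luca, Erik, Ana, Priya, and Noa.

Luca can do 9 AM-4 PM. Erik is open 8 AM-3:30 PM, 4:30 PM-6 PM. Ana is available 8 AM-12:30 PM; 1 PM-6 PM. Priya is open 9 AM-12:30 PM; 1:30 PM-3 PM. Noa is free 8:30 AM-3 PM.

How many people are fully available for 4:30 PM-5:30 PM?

2

Erik and Ana can make the full 16:30-17:30 slot — that's 2.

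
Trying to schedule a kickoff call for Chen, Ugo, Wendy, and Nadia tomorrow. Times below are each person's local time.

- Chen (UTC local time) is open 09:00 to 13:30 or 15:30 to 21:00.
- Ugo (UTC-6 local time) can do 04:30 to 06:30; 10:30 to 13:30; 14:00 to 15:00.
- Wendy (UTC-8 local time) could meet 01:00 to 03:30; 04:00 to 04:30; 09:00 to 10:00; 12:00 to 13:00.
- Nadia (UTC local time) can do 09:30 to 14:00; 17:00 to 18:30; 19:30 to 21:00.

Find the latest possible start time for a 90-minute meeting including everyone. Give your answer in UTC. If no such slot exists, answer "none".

Chen in UTC: 09:00-13:30, 15:30-21:00.
Ugo in UTC: 10:30-12:30, 16:30-19:30, 20:00-21:00 (add 6h to convert from UTC-6).
Wendy in UTC: 09:00-11:30, 12:00-12:30, 17:00-18:00, 20:00-21:00 (add 8h to convert from UTC-8).
Nadia in UTC: 09:30-14:00, 17:00-18:30, 19:30-21:00.
Chen ∩ Ugo: 10:30-12:30, 16:30-19:30, 20:00-21:00.
Chen ∩ Ugo ∩ Wendy: 10:30-11:30, 12:00-12:30, 17:00-18:00, 20:00-21:00.
Chen ∩ Ugo ∩ Wendy ∩ Nadia: 10:30-11:30, 12:00-12:30, 17:00-18:00, 20:00-21:00.
No common window is at least 90 minutes long.

none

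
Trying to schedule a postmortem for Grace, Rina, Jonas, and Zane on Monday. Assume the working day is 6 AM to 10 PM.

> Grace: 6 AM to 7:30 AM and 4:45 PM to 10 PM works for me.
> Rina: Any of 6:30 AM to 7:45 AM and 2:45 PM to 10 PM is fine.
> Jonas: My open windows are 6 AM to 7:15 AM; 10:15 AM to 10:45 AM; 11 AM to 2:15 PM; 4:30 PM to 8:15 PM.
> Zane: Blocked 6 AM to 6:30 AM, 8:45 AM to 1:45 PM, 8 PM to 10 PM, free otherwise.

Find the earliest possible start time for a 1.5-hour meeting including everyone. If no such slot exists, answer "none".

Grace free: 06:00-07:30, 16:45-22:00.
Rina free: 06:30-07:45, 14:45-22:00.
Jonas free: 06:00-07:15, 10:15-10:45, 11:00-14:15, 16:30-20:15.
Zane free: 06:30-08:45, 13:45-20:00 (invert busy blocks within the working day).
Grace ∩ Rina: 06:30-07:30, 16:45-22:00.
Grace ∩ Rina ∩ Jonas: 06:30-07:15, 16:45-20:15.
Grace ∩ Rina ∩ Jonas ∩ Zane: 06:30-07:15, 16:45-20:00.
So the common availability across everyone is 06:30-07:15, 16:45-20:00.
The first common window of at least 90 minutes is 16:45-20:00, so the earliest start is 16:45.

16:45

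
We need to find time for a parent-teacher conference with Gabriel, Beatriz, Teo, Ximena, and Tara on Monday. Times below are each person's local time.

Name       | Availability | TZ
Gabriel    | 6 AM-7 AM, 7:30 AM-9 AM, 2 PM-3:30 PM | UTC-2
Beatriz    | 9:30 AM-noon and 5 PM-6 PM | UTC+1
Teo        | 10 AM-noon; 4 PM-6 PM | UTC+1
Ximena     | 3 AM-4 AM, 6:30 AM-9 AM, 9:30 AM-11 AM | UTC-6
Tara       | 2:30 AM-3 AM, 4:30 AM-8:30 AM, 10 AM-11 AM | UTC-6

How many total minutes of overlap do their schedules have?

60

Gabriel in UTC: 08:00-09:00, 09:30-11:00, 16:00-17:30 (add 2h to convert from UTC-2).
Beatriz in UTC: 08:30-11:00, 16:00-17:00 (subtract 1h to convert from UTC+1).
Teo in UTC: 09:00-11:00, 15:00-17:00 (subtract 1h to convert from UTC+1).
Ximena in UTC: 09:00-10:00, 12:30-15:00, 15:30-17:00 (add 6h to convert from UTC-6).
Tara in UTC: 08:30-09:00, 10:30-14:30, 16:00-17:00 (add 6h to convert from UTC-6).
Gabriel ∩ Beatriz: 08:30-09:00, 09:30-11:00, 16:00-17:00.
Gabriel ∩ Beatriz ∩ Teo: 09:30-11:00, 16:00-17:00.
Gabriel ∩ Beatriz ∩ Teo ∩ Ximena: 09:30-10:00, 16:00-17:00.
Gabriel ∩ Beatriz ∩ Teo ∩ Ximena ∩ Tara: 16:00-17:00.
That's a single block of 60 minutes.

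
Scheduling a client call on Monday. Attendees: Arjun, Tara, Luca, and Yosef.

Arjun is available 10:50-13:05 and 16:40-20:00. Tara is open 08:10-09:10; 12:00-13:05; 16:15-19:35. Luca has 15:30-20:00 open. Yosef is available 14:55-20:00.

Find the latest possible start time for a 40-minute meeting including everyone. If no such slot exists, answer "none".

18:55

Arjun ∩ Tara: 12:00-13:05, 16:40-19:35.
Arjun ∩ Tara ∩ Luca: 16:40-19:35.
Arjun ∩ Tara ∩ Luca ∩ Yosef: 16:40-19:35.
The last common window of at least 40 minutes is 16:40-19:35; a 40-minute meeting can start as late as 18:55 and still end by 19:35.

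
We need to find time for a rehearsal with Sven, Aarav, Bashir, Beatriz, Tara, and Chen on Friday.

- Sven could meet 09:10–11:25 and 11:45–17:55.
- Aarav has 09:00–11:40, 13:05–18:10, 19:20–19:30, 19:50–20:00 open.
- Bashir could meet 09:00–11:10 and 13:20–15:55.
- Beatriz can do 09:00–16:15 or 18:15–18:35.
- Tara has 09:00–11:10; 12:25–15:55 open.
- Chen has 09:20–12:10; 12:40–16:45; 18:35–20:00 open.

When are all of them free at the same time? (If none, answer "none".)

Sven ∩ Aarav: 09:10-11:25, 13:05-17:55.
Sven ∩ Aarav ∩ Bashir: 09:10-11:10, 13:20-15:55.
Sven ∩ Aarav ∩ Bashir ∩ Beatriz: 09:10-11:10, 13:20-15:55.
Sven ∩ Aarav ∩ Bashir ∩ Beatriz ∩ Tara: 09:10-11:10, 13:20-15:55.
Sven ∩ Aarav ∩ Bashir ∩ Beatriz ∩ Tara ∩ Chen: 09:20-11:10, 13:20-15:55.
Those are the intersection windows.

09:20-11:10, 13:20-15:55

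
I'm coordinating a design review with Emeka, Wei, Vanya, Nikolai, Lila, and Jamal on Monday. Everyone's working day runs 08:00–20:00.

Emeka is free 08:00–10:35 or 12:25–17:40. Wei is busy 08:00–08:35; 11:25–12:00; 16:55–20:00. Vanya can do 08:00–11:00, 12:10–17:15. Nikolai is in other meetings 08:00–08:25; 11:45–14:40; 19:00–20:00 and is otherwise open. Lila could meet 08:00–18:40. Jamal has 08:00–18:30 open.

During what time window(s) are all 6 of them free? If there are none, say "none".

08:35-10:35, 14:40-16:55

Emeka free: 08:00-10:35, 12:25-17:40.
Wei free: 08:35-11:25, 12:00-16:55 (invert busy blocks within the working day).
Vanya free: 08:00-11:00, 12:10-17:15.
Nikolai free: 08:25-11:45, 14:40-19:00 (invert busy blocks within the working day).
Lila free: 08:00-18:40.
Jamal free: 08:00-18:30.
Emeka ∩ Wei: 08:35-10:35, 12:25-16:55.
Emeka ∩ Wei ∩ Vanya: 08:35-10:35, 12:25-16:55.
Emeka ∩ Wei ∩ Vanya ∩ Nikolai: 08:35-10:35, 14:40-16:55.
Emeka ∩ Wei ∩ Vanya ∩ Nikolai ∩ Lila: 08:35-10:35, 14:40-16:55.
Emeka ∩ Wei ∩ Vanya ∩ Nikolai ∩ Lila ∩ Jamal: 08:35-10:35, 14:40-16:55.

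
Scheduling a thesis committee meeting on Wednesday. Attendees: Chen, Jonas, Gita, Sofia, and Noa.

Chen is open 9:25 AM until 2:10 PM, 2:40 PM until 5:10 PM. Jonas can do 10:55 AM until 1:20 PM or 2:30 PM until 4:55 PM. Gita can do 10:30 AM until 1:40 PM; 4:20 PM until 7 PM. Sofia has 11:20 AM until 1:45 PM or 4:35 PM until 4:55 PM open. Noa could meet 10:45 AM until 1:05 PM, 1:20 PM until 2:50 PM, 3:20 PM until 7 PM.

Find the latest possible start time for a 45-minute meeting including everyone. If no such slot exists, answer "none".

12:20

Chen ∩ Jonas: 10:55-13:20, 14:40-16:55.
Chen ∩ Jonas ∩ Gita: 10:55-13:20, 16:20-16:55.
Chen ∩ Jonas ∩ Gita ∩ Sofia: 11:20-13:20, 16:35-16:55.
Chen ∩ Jonas ∩ Gita ∩ Sofia ∩ Noa: 11:20-13:05, 16:35-16:55.
The last common window of at least 45 minutes is 11:20-13:05; a 45-minute meeting can start as late as 12:20 and still end by 13:05.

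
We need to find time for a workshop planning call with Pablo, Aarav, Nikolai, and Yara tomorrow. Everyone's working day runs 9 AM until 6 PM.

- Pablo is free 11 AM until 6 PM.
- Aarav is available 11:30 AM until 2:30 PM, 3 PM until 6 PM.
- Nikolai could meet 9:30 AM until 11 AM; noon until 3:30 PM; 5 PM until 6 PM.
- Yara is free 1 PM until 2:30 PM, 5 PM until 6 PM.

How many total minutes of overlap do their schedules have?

Pablo ∩ Aarav: 11:30-14:30, 15:00-18:00.
Pablo ∩ Aarav ∩ Nikolai: 12:00-14:30, 15:00-15:30, 17:00-18:00.
Pablo ∩ Aarav ∩ Nikolai ∩ Yara: 13:00-14:30, 17:00-18:00.
Summing the common windows: 90 + 60 = 150 minutes.

150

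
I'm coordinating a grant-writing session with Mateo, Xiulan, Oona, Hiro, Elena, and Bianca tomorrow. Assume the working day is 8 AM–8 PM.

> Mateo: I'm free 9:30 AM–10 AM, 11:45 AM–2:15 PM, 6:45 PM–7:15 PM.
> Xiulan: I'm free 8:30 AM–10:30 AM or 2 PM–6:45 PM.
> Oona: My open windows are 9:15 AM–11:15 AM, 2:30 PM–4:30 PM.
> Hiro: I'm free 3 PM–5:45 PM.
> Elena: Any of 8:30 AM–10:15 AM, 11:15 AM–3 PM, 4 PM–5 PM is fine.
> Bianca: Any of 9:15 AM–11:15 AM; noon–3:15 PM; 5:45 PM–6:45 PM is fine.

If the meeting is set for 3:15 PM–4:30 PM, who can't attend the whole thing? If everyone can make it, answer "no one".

Mateo: not fully free for 15:15-16:30. Xiulan: free for 15:15-16:30. Oona: free for 15:15-16:30. Hiro: free for 15:15-16:30. Elena: not fully free for 15:15-16:30. Bianca: not fully free for 15:15-16:30.

Bianca, Elena, Mateo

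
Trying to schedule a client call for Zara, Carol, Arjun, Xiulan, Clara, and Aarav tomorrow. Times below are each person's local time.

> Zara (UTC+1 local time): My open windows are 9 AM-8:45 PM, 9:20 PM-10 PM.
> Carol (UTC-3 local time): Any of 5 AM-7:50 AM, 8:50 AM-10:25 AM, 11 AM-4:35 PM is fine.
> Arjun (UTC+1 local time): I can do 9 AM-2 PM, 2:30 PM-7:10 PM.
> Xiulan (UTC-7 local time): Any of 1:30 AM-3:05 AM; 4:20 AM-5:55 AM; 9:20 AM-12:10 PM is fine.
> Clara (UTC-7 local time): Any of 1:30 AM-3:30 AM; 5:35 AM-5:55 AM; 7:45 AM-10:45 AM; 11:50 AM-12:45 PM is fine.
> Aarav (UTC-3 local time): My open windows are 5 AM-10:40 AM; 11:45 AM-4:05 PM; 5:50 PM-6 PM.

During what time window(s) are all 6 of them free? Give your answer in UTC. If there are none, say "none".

08:30-10:05, 12:35-12:55, 16:20-17:45

Zara in UTC: 08:00-19:45, 20:20-21:00 (subtract 1h to convert from UTC+1).
Carol in UTC: 08:00-10:50, 11:50-13:25, 14:00-19:35 (add 3h to convert from UTC-3).
Arjun in UTC: 08:00-13:00, 13:30-18:10 (subtract 1h to convert from UTC+1).
Xiulan in UTC: 08:30-10:05, 11:20-12:55, 16:20-19:10 (add 7h to convert from UTC-7).
Clara in UTC: 08:30-10:30, 12:35-12:55, 14:45-17:45, 18:50-19:45 (add 7h to convert from UTC-7).
Aarav in UTC: 08:00-13:40, 14:45-19:05, 20:50-21:00 (add 3h to convert from UTC-3).
Zara ∩ Carol: 08:00-10:50, 11:50-13:25, 14:00-19:35.
Zara ∩ Carol ∩ Arjun: 08:00-10:50, 11:50-13:00, 14:00-18:10.
Zara ∩ Carol ∩ Arjun ∩ Xiulan: 08:30-10:05, 11:50-12:55, 16:20-18:10.
Zara ∩ Carol ∩ Arjun ∩ Xiulan ∩ Clara: 08:30-10:05, 12:35-12:55, 16:20-17:45.
Zara ∩ Carol ∩ Arjun ∩ Xiulan ∩ Clara ∩ Aarav: 08:30-10:05, 12:35-12:55, 16:20-17:45.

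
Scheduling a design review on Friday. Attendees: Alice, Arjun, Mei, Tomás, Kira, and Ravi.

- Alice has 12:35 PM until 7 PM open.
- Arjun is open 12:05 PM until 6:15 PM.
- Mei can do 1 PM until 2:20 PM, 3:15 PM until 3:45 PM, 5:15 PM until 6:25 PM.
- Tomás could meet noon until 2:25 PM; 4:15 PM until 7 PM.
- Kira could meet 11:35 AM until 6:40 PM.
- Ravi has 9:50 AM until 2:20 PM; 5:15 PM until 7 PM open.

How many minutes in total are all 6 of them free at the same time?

140

Alice ∩ Arjun: 12:35-18:15.
Alice ∩ Arjun ∩ Mei: 13:00-14:20, 15:15-15:45, 17:15-18:15.
Alice ∩ Arjun ∩ Mei ∩ Tomás: 13:00-14:20, 17:15-18:15.
Alice ∩ Arjun ∩ Mei ∩ Tomás ∩ Kira: 13:00-14:20, 17:15-18:15.
Alice ∩ Arjun ∩ Mei ∩ Tomás ∩ Kira ∩ Ravi: 13:00-14:20, 17:15-18:15.
So the common availability across everyone is 13:00-14:20, 17:15-18:15.
Summing the common windows: 80 + 60 = 140 minutes.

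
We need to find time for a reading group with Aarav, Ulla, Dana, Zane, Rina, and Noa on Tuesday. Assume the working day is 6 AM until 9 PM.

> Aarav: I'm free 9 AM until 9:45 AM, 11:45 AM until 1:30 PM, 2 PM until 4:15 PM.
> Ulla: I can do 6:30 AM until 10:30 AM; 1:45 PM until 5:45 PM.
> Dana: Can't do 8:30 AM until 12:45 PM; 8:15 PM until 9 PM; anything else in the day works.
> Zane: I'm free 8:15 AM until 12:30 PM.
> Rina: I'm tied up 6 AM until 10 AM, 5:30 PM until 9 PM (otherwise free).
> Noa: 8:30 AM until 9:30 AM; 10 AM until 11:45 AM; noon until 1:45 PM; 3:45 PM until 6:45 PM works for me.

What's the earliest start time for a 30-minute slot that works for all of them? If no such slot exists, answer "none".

none

Aarav free: 09:00-09:45, 11:45-13:30, 14:00-16:15.
Ulla free: 06:30-10:30, 13:45-17:45.
Dana free: 06:00-08:30, 12:45-20:15 (invert busy blocks within the working day).
Zane free: 08:15-12:30.
Rina free: 10:00-17:30 (invert busy blocks within the working day).
Noa free: 08:30-09:30, 10:00-11:45, 12:00-13:45, 15:45-18:45.
Aarav ∩ Ulla: 09:00-09:45, 14:00-16:15.
Aarav ∩ Ulla ∩ Dana: 14:00-16:15.
Aarav ∩ Ulla ∩ Dana ∩ Zane: ∅.
Aarav ∩ Ulla ∩ Dana ∩ Zane ∩ Rina: ∅.
Aarav ∩ Ulla ∩ Dana ∩ Zane ∩ Rina ∩ Noa: ∅.
There is no time when everyone is free.
No common window is at least 30 minutes long.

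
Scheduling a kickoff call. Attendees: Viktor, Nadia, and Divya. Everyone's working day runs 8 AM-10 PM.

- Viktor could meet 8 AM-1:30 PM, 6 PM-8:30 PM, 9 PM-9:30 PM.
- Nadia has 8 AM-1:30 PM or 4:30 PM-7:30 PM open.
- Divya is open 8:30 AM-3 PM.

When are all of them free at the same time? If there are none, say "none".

Viktor ∩ Nadia: 08:00-13:30, 18:00-19:30.
Viktor ∩ Nadia ∩ Divya: 08:30-13:30.
So the common availability across everyone is 08:30-13:30.

08:30-13:30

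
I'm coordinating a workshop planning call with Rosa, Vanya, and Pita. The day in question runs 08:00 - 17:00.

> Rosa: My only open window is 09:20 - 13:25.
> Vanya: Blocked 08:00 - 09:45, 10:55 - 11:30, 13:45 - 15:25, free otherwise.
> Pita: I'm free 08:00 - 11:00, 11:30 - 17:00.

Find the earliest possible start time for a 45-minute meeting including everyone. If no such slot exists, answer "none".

09:45

Rosa free: 09:20-13:25.
Vanya free: 09:45-10:55, 11:30-13:45, 15:25-17:00 (invert busy blocks within the working day).
Pita free: 08:00-11:00, 11:30-17:00.
Rosa ∩ Vanya: 09:45-10:55, 11:30-13:25.
Rosa ∩ Vanya ∩ Pita: 09:45-10:55, 11:30-13:25.
The first common window of at least 45 minutes is 09:45-10:55, so the earliest start is 09:45.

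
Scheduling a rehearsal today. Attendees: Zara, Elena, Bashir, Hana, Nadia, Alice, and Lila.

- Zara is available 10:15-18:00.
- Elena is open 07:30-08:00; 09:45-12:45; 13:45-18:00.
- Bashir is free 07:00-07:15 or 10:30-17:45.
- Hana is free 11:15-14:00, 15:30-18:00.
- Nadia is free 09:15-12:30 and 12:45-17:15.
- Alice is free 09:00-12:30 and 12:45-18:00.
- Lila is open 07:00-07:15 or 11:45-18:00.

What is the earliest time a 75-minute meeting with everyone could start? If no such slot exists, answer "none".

15:30

Zara ∩ Elena: 10:15-12:45, 13:45-18:00.
Zara ∩ Elena ∩ Bashir: 10:30-12:45, 13:45-17:45.
Zara ∩ Elena ∩ Bashir ∩ Hana: 11:15-12:45, 13:45-14:00, 15:30-17:45.
Zara ∩ Elena ∩ Bashir ∩ Hana ∩ Nadia: 11:15-12:30, 13:45-14:00, 15:30-17:15.
Zara ∩ Elena ∩ Bashir ∩ Hana ∩ Nadia ∩ Alice: 11:15-12:30, 13:45-14:00, 15:30-17:15.
Zara ∩ Elena ∩ Bashir ∩ Hana ∩ Nadia ∩ Alice ∩ Lila: 11:45-12:30, 13:45-14:00, 15:30-17:15.
The first common window of at least 75 minutes is 15:30-17:15, so the earliest start is 15:30.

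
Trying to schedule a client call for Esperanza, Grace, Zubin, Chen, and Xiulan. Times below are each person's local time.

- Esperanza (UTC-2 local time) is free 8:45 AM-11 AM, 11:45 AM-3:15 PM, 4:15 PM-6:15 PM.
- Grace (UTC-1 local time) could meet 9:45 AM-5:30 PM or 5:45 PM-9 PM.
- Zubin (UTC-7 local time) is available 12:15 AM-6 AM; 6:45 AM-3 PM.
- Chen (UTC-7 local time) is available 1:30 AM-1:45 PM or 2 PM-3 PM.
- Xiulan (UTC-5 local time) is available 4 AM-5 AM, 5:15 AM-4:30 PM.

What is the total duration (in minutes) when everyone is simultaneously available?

450

Esperanza in UTC: 10:45-13:00, 13:45-17:15, 18:15-20:15 (add 2h to convert from UTC-2).
Grace in UTC: 10:45-18:30, 18:45-22:00 (add 1h to convert from UTC-1).
Zubin in UTC: 07:15-13:00, 13:45-22:00 (add 7h to convert from UTC-7).
Chen in UTC: 08:30-20:45, 21:00-22:00 (add 7h to convert from UTC-7).
Xiulan in UTC: 09:00-10:00, 10:15-21:30 (add 5h to convert from UTC-5).
Esperanza ∩ Grace: 10:45-13:00, 13:45-17:15, 18:15-18:30, 18:45-20:15.
Esperanza ∩ Grace ∩ Zubin: 10:45-13:00, 13:45-17:15, 18:15-18:30, 18:45-20:15.
Esperanza ∩ Grace ∩ Zubin ∩ Chen: 10:45-13:00, 13:45-17:15, 18:15-18:30, 18:45-20:15.
Esperanza ∩ Grace ∩ Zubin ∩ Chen ∩ Xiulan: 10:45-13:00, 13:45-17:15, 18:15-18:30, 18:45-20:15.
Summing the common windows: 135 + 210 + 15 + 90 = 450 minutes.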